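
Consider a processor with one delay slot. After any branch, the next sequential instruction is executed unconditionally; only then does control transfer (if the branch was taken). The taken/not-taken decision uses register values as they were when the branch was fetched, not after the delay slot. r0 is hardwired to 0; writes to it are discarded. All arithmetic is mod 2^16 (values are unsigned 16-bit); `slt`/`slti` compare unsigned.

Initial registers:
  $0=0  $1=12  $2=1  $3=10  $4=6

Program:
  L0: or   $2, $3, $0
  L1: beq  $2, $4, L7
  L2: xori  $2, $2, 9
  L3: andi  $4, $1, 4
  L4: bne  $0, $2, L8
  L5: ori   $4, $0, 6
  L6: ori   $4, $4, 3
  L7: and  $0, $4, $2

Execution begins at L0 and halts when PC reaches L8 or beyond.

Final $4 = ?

6

  step pc=0: or   $2, $3, $0  regs=(0,12,10,10,6)
  step pc=1: beq  $2, $4, L7  cond=F  regs=(0,12,10,10,6)
  step pc=2: xori  $2, $2, 9  regs=(0,12,3,10,6)
  step pc=3: andi  $4, $1, 4  regs=(0,12,3,10,4)
  step pc=4: bne  $0, $2, L8  cond=T  regs=(0,12,3,10,4)
  step pc=5: ori   $4, $0, 6  regs=(0,12,3,10,6)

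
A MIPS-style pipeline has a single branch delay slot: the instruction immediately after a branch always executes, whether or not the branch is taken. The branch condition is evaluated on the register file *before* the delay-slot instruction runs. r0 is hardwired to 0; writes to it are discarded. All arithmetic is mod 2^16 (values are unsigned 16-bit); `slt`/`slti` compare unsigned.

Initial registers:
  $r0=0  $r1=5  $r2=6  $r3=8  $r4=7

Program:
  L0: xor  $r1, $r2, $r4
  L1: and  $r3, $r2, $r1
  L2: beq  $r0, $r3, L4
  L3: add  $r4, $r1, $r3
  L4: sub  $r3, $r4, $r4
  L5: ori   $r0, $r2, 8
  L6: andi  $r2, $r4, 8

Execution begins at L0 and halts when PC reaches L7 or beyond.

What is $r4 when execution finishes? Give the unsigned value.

PC=0  xor  $r1, $r2, $r4     | $r0=0 $r1=1 $r2=6 $r3=8 $r4=7
PC=1  and  $r3, $r2, $r1     | $r0=0 $r1=1 $r2=6 $r3=0 $r4=7
PC=2  beq  $r0, $r3, L4      | $r0=0 $r1=1 $r2=6 $r3=0 $r4=7  [TAKEN]
PC=3  add  $r4, $r1, $r3     | $r0=0 $r1=1 $r2=6 $r3=0 $r4=1
PC=4  sub  $r3, $r4, $r4     | $r0=0 $r1=1 $r2=6 $r3=0 $r4=1
PC=5  ori   $r0, $r2, 8      | $r0=0 $r1=1 $r2=6 $r3=0 $r4=1
PC=6  andi  $r2, $r4, 8      | $r0=0 $r1=1 $r2=0 $r3=0 $r4=1

1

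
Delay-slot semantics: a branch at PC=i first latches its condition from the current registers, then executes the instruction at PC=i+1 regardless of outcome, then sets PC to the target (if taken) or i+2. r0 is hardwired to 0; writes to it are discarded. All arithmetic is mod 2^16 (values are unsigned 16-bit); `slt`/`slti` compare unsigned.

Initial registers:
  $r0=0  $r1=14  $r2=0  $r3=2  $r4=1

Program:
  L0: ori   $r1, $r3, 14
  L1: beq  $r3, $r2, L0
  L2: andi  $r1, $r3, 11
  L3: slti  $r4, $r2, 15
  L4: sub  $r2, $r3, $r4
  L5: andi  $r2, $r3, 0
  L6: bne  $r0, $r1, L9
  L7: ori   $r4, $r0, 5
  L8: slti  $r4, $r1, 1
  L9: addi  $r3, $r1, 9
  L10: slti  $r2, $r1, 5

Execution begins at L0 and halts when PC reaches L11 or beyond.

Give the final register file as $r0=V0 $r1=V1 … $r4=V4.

$r0=0 $r1=2 $r2=1 $r3=11 $r4=5

[0] ori   $r1, $r3, 14  →  {$r0:0, $r1:14, $r2:0, $r3:2, $r4:1}
[1] beq  $r3, $r2, L0  →  {$r0:0, $r1:14, $r2:0, $r3:2, $r4:1}  ⟨branch fallthrough⟩
[2] andi  $r1, $r3, 11  →  {$r0:0, $r1:2, $r2:0, $r3:2, $r4:1}
[3] slti  $r4, $r2, 15  →  {$r0:0, $r1:2, $r2:0, $r3:2, $r4:1}
[4] sub  $r2, $r3, $r4  →  {$r0:0, $r1:2, $r2:1, $r3:2, $r4:1}
[5] andi  $r2, $r3, 0  →  {$r0:0, $r1:2, $r2:0, $r3:2, $r4:1}
[6] bne  $r0, $r1, L9  →  {$r0:0, $r1:2, $r2:0, $r3:2, $r4:1}  ⟨branch taken⟩
[7] ori   $r4, $r0, 5  →  {$r0:0, $r1:2, $r2:0, $r3:2, $r4:5}
[9] addi  $r3, $r1, 9  →  {$r0:0, $r1:2, $r2:0, $r3:11, $r4:5}
[10] slti  $r2, $r1, 5  →  {$r0:0, $r1:2, $r2:1, $r3:11, $r4:5}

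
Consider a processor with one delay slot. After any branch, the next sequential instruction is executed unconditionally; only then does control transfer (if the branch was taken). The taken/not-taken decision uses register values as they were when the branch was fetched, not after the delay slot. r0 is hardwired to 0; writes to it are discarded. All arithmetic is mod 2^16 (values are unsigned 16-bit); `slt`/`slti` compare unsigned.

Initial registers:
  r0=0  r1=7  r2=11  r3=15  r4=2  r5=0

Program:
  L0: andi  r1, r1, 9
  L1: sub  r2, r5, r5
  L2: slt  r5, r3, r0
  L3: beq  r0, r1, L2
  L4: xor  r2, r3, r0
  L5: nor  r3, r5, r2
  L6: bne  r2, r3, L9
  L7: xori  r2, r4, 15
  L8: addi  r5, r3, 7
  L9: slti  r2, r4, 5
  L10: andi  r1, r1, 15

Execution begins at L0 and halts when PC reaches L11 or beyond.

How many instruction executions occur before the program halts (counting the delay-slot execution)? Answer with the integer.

10

[0] andi  r1, r1, 9  →  {r0:0, r1:1, r2:11, r3:15, r4:2, r5:0}
[1] sub  r2, r5, r5  →  {r0:0, r1:1, r2:0, r3:15, r4:2, r5:0}
[2] slt  r5, r3, r0  →  {r0:0, r1:1, r2:0, r3:15, r4:2, r5:0}
[3] beq  r0, r1, L2  →  {r0:0, r1:1, r2:0, r3:15, r4:2, r5:0}  ⟨branch fallthrough⟩
[4] xor  r2, r3, r0  →  {r0:0, r1:1, r2:15, r3:15, r4:2, r5:0}
[5] nor  r3, r5, r2  →  {r0:0, r1:1, r2:15, r3:65520, r4:2, r5:0}
[6] bne  r2, r3, L9  →  {r0:0, r1:1, r2:15, r3:65520, r4:2, r5:0}  ⟨branch taken⟩
[7] xori  r2, r4, 15  →  {r0:0, r1:1, r2:13, r3:65520, r4:2, r5:0}
[9] slti  r2, r4, 5  →  {r0:0, r1:1, r2:1, r3:65520, r4:2, r5:0}
[10] andi  r1, r1, 15  →  {r0:0, r1:1, r2:1, r3:65520, r4:2, r5:0}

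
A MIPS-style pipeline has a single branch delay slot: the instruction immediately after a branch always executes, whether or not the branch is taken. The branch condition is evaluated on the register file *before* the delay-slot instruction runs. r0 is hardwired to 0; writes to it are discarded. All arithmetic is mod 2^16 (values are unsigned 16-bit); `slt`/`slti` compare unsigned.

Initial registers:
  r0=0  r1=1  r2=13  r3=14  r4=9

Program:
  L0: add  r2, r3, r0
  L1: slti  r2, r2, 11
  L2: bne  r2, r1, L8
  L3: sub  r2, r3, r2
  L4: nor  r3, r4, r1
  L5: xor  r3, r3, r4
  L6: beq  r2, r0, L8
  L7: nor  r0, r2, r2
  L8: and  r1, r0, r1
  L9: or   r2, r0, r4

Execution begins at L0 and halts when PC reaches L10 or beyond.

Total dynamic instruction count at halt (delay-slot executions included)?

6

PC=0  add  r2, r3, r0        | r0=0 r1=1 r2=14 r3=14 r4=9
PC=1  slti  r2, r2, 11       | r0=0 r1=1 r2=0 r3=14 r4=9
PC=2  bne  r2, r1, L8        | r0=0 r1=1 r2=0 r3=14 r4=9  [TAKEN]
PC=3  sub  r2, r3, r2        | r0=0 r1=1 r2=14 r3=14 r4=9
PC=8  and  r1, r0, r1        | r0=0 r1=0 r2=14 r3=14 r4=9
PC=9  or   r2, r0, r4        | r0=0 r1=0 r2=9 r3=14 r4=9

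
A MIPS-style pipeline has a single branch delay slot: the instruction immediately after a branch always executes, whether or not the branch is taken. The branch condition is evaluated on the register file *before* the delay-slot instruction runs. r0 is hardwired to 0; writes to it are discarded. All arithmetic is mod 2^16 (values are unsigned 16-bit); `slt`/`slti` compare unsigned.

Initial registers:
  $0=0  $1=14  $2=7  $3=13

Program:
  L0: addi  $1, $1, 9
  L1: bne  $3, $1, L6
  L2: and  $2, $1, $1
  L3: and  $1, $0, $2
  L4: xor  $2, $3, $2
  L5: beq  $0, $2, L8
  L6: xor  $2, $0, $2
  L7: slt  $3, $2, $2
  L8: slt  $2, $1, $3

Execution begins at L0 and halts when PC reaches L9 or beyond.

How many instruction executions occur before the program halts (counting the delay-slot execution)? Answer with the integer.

6

PC=0  addi  $1, $1, 9        | $0=0 $1=23 $2=7 $3=13
PC=1  bne  $3, $1, L6        | $0=0 $1=23 $2=7 $3=13  [TAKEN]
PC=2  and  $2, $1, $1        | $0=0 $1=23 $2=23 $3=13
PC=6  xor  $2, $0, $2        | $0=0 $1=23 $2=23 $3=13
PC=7  slt  $3, $2, $2        | $0=0 $1=23 $2=23 $3=0
PC=8  slt  $2, $1, $3        | $0=0 $1=23 $2=0 $3=0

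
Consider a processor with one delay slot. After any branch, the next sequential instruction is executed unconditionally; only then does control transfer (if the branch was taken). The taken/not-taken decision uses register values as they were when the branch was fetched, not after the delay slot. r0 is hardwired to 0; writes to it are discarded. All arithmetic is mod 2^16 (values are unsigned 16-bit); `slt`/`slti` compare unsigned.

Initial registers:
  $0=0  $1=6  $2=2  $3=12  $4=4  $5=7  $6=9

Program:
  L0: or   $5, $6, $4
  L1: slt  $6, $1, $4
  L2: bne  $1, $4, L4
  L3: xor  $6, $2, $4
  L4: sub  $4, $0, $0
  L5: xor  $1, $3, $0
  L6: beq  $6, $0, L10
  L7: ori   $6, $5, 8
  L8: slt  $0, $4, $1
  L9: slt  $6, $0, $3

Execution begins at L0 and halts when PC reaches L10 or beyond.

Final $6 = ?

#0 or   $5, $6, $4 ; 0/6/2/12/4/13/9
#1 slt  $6, $1, $4 ; 0/6/2/12/4/13/0
#2 bne  $1, $4, L4 ; 0/6/2/12/4/13/0 ; →target
#3 xor  $6, $2, $4 ; 0/6/2/12/4/13/6
#4 sub  $4, $0, $0 ; 0/6/2/12/0/13/6
#5 xor  $1, $3, $0 ; 0/12/2/12/0/13/6
#6 beq  $6, $0, L10 ; 0/12/2/12/0/13/6 ; →fallthru
#7 ori   $6, $5, 8 ; 0/12/2/12/0/13/13
#8 slt  $0, $4, $1 ; 0/12/2/12/0/13/13
#9 slt  $6, $0, $3 ; 0/12/2/12/0/13/1

1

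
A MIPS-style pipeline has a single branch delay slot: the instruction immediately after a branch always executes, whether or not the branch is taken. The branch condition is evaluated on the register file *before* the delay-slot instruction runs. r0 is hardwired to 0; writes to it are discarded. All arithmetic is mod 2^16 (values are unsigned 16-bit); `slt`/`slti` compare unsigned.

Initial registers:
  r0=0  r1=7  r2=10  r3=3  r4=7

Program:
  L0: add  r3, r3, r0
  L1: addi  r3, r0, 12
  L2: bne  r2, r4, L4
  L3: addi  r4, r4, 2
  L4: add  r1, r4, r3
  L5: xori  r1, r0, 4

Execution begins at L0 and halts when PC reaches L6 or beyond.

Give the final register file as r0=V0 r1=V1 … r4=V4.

r0=0 r1=4 r2=10 r3=12 r4=9

PC=0  add  r3, r3, r0        | r0=0 r1=7 r2=10 r3=3 r4=7
PC=1  addi  r3, r0, 12       | r0=0 r1=7 r2=10 r3=12 r4=7
PC=2  bne  r2, r4, L4        | r0=0 r1=7 r2=10 r3=12 r4=7  [TAKEN]
PC=3  addi  r4, r4, 2        | r0=0 r1=7 r2=10 r3=12 r4=9
PC=4  add  r1, r4, r3        | r0=0 r1=21 r2=10 r3=12 r4=9
PC=5  xori  r1, r0, 4        | r0=0 r1=4 r2=10 r3=12 r4=9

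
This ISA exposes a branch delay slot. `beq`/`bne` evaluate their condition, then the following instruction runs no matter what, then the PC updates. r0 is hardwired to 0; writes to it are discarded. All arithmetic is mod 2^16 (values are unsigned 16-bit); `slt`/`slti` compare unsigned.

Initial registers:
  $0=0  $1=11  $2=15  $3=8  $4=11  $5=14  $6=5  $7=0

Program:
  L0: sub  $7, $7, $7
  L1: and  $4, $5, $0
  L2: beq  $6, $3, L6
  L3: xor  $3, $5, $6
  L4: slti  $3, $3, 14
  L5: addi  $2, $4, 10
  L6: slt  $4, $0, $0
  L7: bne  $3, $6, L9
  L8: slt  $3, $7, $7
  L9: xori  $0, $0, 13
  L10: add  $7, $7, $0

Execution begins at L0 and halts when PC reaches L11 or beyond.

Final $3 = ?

  step pc=0: sub  $7, $7, $7  regs=(0,11,15,8,11,14,5,0)
  step pc=1: and  $4, $5, $0  regs=(0,11,15,8,0,14,5,0)
  step pc=2: beq  $6, $3, L6  cond=F  regs=(0,11,15,8,0,14,5,0)
  step pc=3: xor  $3, $5, $6  regs=(0,11,15,11,0,14,5,0)
  step pc=4: slti  $3, $3, 14  regs=(0,11,15,1,0,14,5,0)
  step pc=5: addi  $2, $4, 10  regs=(0,11,10,1,0,14,5,0)
  step pc=6: slt  $4, $0, $0  regs=(0,11,10,1,0,14,5,0)
  step pc=7: bne  $3, $6, L9  cond=T  regs=(0,11,10,1,0,14,5,0)
  step pc=8: slt  $3, $7, $7  regs=(0,11,10,0,0,14,5,0)
  step pc=9: xori  $0, $0, 13  regs=(0,11,10,0,0,14,5,0)
  step pc=10: add  $7, $7, $0  regs=(0,11,10,0,0,14,5,0)

0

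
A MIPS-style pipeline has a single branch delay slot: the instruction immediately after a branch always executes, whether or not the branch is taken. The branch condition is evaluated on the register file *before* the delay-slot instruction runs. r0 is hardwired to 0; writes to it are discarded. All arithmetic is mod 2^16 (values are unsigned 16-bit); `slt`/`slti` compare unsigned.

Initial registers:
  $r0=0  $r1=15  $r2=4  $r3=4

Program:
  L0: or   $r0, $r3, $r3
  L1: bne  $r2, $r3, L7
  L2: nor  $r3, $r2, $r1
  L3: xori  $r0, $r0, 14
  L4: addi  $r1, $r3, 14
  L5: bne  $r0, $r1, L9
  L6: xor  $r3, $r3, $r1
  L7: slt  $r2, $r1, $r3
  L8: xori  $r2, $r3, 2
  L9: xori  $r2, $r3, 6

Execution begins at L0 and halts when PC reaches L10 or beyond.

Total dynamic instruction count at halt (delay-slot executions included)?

  step pc=0: or   $r0, $r3, $r3  regs=(0,15,4,4)
  step pc=1: bne  $r2, $r3, L7  cond=F  regs=(0,15,4,4)
  step pc=2: nor  $r3, $r2, $r1  regs=(0,15,4,65520)
  step pc=3: xori  $r0, $r0, 14  regs=(0,15,4,65520)
  step pc=4: addi  $r1, $r3, 14  regs=(0,65534,4,65520)
  step pc=5: bne  $r0, $r1, L9  cond=T  regs=(0,65534,4,65520)
  step pc=6: xor  $r3, $r3, $r1  regs=(0,65534,4,14)
  step pc=9: xori  $r2, $r3, 6  regs=(0,65534,8,14)

8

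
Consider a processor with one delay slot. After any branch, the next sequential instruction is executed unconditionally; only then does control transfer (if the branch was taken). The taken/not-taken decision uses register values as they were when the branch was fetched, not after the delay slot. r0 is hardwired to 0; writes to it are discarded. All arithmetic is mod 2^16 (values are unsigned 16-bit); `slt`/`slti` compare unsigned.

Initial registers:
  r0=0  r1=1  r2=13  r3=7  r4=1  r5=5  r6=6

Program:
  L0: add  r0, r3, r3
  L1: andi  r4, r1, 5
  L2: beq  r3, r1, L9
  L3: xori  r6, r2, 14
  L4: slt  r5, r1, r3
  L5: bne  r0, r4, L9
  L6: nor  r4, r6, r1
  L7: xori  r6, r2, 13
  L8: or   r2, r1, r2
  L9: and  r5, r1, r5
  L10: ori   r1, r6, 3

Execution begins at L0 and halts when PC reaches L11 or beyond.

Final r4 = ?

#0 add  r0, r3, r3 ; 0/1/13/7/1/5/6
#1 andi  r4, r1, 5 ; 0/1/13/7/1/5/6
#2 beq  r3, r1, L9 ; 0/1/13/7/1/5/6 ; →fallthru
#3 xori  r6, r2, 14 ; 0/1/13/7/1/5/3
#4 slt  r5, r1, r3 ; 0/1/13/7/1/1/3
#5 bne  r0, r4, L9 ; 0/1/13/7/1/1/3 ; →target
#6 nor  r4, r6, r1 ; 0/1/13/7/65532/1/3
#9 and  r5, r1, r5 ; 0/1/13/7/65532/1/3
#10 ori   r1, r6, 3 ; 0/3/13/7/65532/1/3

65532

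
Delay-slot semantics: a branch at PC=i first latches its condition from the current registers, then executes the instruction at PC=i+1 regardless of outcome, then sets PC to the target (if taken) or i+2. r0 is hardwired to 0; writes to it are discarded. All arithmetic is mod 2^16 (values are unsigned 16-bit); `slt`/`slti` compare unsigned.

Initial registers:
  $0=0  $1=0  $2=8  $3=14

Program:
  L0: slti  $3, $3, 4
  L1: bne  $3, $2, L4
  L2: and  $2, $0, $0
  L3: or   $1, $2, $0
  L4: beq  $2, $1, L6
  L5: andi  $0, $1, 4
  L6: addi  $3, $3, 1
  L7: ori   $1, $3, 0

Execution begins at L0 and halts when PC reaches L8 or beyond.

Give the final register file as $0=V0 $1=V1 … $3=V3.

#0 slti  $3, $3, 4 ; 0/0/8/0
#1 bne  $3, $2, L4 ; 0/0/8/0 ; →target
#2 and  $2, $0, $0 ; 0/0/0/0
#4 beq  $2, $1, L6 ; 0/0/0/0 ; →target
#5 andi  $0, $1, 4 ; 0/0/0/0
#6 addi  $3, $3, 1 ; 0/0/0/1
#7 ori   $1, $3, 0 ; 0/1/0/1

$0=0 $1=1 $2=0 $3=1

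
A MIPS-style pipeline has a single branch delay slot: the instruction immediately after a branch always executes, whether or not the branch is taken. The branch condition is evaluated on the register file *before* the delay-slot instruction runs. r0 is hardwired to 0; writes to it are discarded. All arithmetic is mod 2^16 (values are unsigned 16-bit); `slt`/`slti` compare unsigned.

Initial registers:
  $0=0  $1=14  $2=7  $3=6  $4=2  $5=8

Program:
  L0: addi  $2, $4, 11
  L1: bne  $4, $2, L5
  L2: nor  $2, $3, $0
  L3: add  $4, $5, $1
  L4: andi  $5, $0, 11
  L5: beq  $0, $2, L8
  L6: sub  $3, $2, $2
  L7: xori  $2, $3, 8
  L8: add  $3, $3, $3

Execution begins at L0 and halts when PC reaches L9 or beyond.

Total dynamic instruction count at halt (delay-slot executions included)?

PC=0  addi  $2, $4, 11       | $0=0 $1=14 $2=13 $3=6 $4=2 $5=8
PC=1  bne  $4, $2, L5        | $0=0 $1=14 $2=13 $3=6 $4=2 $5=8  [TAKEN]
PC=2  nor  $2, $3, $0        | $0=0 $1=14 $2=65529 $3=6 $4=2 $5=8
PC=5  beq  $0, $2, L8        | $0=0 $1=14 $2=65529 $3=6 $4=2 $5=8  [not taken]
PC=6  sub  $3, $2, $2        | $0=0 $1=14 $2=65529 $3=0 $4=2 $5=8
PC=7  xori  $2, $3, 8        | $0=0 $1=14 $2=8 $3=0 $4=2 $5=8
PC=8  add  $3, $3, $3        | $0=0 $1=14 $2=8 $3=0 $4=2 $5=8

7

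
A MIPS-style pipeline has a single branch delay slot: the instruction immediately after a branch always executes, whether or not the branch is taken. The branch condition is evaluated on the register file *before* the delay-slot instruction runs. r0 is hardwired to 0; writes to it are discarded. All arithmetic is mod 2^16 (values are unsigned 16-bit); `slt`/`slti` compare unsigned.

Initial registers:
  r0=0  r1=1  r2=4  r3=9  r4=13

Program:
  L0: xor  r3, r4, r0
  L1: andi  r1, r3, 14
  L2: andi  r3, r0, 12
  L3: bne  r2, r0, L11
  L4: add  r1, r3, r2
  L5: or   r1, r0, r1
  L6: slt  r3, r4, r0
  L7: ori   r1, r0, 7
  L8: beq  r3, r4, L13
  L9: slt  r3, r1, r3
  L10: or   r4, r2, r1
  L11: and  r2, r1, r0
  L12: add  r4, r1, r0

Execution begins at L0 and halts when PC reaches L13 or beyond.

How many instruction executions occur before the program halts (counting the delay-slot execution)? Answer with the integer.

7

PC=0  xor  r3, r4, r0        | r0=0 r1=1 r2=4 r3=13 r4=13
PC=1  andi  r1, r3, 14       | r0=0 r1=12 r2=4 r3=13 r4=13
PC=2  andi  r3, r0, 12       | r0=0 r1=12 r2=4 r3=0 r4=13
PC=3  bne  r2, r0, L11       | r0=0 r1=12 r2=4 r3=0 r4=13  [TAKEN]
PC=4  add  r1, r3, r2        | r0=0 r1=4 r2=4 r3=0 r4=13
PC=11 and  r2, r1, r0        | r0=0 r1=4 r2=0 r3=0 r4=13
PC=12 add  r4, r1, r0        | r0=0 r1=4 r2=0 r3=0 r4=4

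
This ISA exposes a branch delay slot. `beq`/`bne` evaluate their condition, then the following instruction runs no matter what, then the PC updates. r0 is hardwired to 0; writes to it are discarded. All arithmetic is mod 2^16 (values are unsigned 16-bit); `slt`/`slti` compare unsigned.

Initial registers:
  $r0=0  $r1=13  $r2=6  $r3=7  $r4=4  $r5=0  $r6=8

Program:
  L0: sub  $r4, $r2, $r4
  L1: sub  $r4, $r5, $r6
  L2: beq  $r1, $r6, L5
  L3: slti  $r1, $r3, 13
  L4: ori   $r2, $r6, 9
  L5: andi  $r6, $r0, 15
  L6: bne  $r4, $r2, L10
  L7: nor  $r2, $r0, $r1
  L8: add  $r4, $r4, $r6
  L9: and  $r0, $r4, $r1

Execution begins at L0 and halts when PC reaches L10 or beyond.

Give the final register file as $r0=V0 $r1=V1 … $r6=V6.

#0 sub  $r4, $r2, $r4 ; 0/13/6/7/2/0/8
#1 sub  $r4, $r5, $r6 ; 0/13/6/7/65528/0/8
#2 beq  $r1, $r6, L5 ; 0/13/6/7/65528/0/8 ; →fallthru
#3 slti  $r1, $r3, 13 ; 0/1/6/7/65528/0/8
#4 ori   $r2, $r6, 9 ; 0/1/9/7/65528/0/8
#5 andi  $r6, $r0, 15 ; 0/1/9/7/65528/0/0
#6 bne  $r4, $r2, L10 ; 0/1/9/7/65528/0/0 ; →target
#7 nor  $r2, $r0, $r1 ; 0/1/65534/7/65528/0/0

$r0=0 $r1=1 $r2=65534 $r3=7 $r4=65528 $r5=0 $r6=0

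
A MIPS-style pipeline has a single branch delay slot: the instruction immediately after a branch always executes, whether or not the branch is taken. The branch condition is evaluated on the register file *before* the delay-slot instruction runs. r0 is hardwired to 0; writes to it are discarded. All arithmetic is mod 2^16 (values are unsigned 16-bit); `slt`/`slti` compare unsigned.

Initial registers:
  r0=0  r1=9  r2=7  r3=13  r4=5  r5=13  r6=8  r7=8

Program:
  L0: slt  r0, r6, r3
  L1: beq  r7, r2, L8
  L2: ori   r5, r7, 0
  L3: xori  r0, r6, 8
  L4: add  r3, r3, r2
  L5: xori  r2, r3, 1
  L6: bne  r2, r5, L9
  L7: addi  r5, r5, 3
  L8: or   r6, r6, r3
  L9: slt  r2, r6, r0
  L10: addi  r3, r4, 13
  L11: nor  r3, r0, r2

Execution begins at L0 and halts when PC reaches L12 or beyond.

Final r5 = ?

  step pc=0: slt  r0, r6, r3  regs=(0,9,7,13,5,13,8,8)
  step pc=1: beq  r7, r2, L8  cond=F  regs=(0,9,7,13,5,13,8,8)
  step pc=2: ori   r5, r7, 0  regs=(0,9,7,13,5,8,8,8)
  step pc=3: xori  r0, r6, 8  regs=(0,9,7,13,5,8,8,8)
  step pc=4: add  r3, r3, r2  regs=(0,9,7,20,5,8,8,8)
  step pc=5: xori  r2, r3, 1  regs=(0,9,21,20,5,8,8,8)
  step pc=6: bne  r2, r5, L9  cond=T  regs=(0,9,21,20,5,8,8,8)
  step pc=7: addi  r5, r5, 3  regs=(0,9,21,20,5,11,8,8)
  step pc=9: slt  r2, r6, r0  regs=(0,9,0,20,5,11,8,8)
  step pc=10: addi  r3, r4, 13  regs=(0,9,0,18,5,11,8,8)
  step pc=11: nor  r3, r0, r2  regs=(0,9,0,65535,5,11,8,8)

11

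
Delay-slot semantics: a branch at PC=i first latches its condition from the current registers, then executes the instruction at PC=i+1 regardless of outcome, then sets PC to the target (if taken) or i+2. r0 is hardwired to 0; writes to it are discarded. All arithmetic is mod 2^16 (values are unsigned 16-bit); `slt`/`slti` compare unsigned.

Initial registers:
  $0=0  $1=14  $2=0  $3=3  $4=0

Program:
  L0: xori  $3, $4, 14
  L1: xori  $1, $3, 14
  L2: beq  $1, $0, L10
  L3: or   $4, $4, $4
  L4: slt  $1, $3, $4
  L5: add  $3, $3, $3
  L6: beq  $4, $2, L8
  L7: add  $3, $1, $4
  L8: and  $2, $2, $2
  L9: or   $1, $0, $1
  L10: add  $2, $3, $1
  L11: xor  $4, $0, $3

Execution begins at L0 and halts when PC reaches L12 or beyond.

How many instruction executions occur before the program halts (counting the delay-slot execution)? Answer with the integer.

6

PC=0  xori  $3, $4, 14       | $0=0 $1=14 $2=0 $3=14 $4=0
PC=1  xori  $1, $3, 14       | $0=0 $1=0 $2=0 $3=14 $4=0
PC=2  beq  $1, $0, L10       | $0=0 $1=0 $2=0 $3=14 $4=0  [TAKEN]
PC=3  or   $4, $4, $4        | $0=0 $1=0 $2=0 $3=14 $4=0
PC=10 add  $2, $3, $1        | $0=0 $1=0 $2=14 $3=14 $4=0
PC=11 xor  $4, $0, $3        | $0=0 $1=0 $2=14 $3=14 $4=14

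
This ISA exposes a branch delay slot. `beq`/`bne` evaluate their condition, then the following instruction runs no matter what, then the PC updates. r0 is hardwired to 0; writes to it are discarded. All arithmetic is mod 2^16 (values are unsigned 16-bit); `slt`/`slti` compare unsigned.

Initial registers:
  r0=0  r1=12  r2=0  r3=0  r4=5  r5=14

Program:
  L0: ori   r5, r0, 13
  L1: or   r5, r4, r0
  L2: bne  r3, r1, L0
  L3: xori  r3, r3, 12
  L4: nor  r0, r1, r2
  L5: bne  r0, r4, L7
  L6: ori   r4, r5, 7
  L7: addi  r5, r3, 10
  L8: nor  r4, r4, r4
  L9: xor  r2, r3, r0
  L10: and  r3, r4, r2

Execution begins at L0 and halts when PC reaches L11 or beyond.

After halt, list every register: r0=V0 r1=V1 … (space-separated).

r0=0 r1=12 r2=0 r3=0 r4=65528 r5=10

PC=0  ori   r5, r0, 13       | r0=0 r1=12 r2=0 r3=0 r4=5 r5=13
PC=1  or   r5, r4, r0        | r0=0 r1=12 r2=0 r3=0 r4=5 r5=5
PC=2  bne  r3, r1, L0        | r0=0 r1=12 r2=0 r3=0 r4=5 r5=5  [TAKEN]
PC=3  xori  r3, r3, 12       | r0=0 r1=12 r2=0 r3=12 r4=5 r5=5
PC=0  ori   r5, r0, 13       | r0=0 r1=12 r2=0 r3=12 r4=5 r5=13
PC=1  or   r5, r4, r0        | r0=0 r1=12 r2=0 r3=12 r4=5 r5=5
PC=2  bne  r3, r1, L0        | r0=0 r1=12 r2=0 r3=12 r4=5 r5=5  [not taken]
PC=3  xori  r3, r3, 12       | r0=0 r1=12 r2=0 r3=0 r4=5 r5=5
PC=4  nor  r0, r1, r2        | r0=0 r1=12 r2=0 r3=0 r4=5 r5=5
PC=5  bne  r0, r4, L7        | r0=0 r1=12 r2=0 r3=0 r4=5 r5=5  [TAKEN]
PC=6  ori   r4, r5, 7        | r0=0 r1=12 r2=0 r3=0 r4=7 r5=5
PC=7  addi  r5, r3, 10       | r0=0 r1=12 r2=0 r3=0 r4=7 r5=10
PC=8  nor  r4, r4, r4        | r0=0 r1=12 r2=0 r3=0 r4=65528 r5=10
PC=9  xor  r2, r3, r0        | r0=0 r1=12 r2=0 r3=0 r4=65528 r5=10
PC=10 and  r3, r4, r2        | r0=0 r1=12 r2=0 r3=0 r4=65528 r5=10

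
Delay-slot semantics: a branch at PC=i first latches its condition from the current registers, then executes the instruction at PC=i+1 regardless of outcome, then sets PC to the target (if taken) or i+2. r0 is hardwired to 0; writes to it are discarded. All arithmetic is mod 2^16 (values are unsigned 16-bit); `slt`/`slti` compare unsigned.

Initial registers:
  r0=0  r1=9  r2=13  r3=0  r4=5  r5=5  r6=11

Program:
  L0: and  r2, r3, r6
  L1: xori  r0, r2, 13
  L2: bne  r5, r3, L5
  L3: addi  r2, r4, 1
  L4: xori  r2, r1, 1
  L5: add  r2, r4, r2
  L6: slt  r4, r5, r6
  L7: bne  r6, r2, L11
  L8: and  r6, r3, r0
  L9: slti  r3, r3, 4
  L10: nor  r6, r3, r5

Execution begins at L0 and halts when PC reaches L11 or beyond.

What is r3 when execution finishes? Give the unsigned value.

#0 and  r2, r3, r6 ; 0/9/0/0/5/5/11
#1 xori  r0, r2, 13 ; 0/9/0/0/5/5/11
#2 bne  r5, r3, L5 ; 0/9/0/0/5/5/11 ; →target
#3 addi  r2, r4, 1 ; 0/9/6/0/5/5/11
#5 add  r2, r4, r2 ; 0/9/11/0/5/5/11
#6 slt  r4, r5, r6 ; 0/9/11/0/1/5/11
#7 bne  r6, r2, L11 ; 0/9/11/0/1/5/11 ; →fallthru
#8 and  r6, r3, r0 ; 0/9/11/0/1/5/0
#9 slti  r3, r3, 4 ; 0/9/11/1/1/5/0
#10 nor  r6, r3, r5 ; 0/9/11/1/1/5/65530

1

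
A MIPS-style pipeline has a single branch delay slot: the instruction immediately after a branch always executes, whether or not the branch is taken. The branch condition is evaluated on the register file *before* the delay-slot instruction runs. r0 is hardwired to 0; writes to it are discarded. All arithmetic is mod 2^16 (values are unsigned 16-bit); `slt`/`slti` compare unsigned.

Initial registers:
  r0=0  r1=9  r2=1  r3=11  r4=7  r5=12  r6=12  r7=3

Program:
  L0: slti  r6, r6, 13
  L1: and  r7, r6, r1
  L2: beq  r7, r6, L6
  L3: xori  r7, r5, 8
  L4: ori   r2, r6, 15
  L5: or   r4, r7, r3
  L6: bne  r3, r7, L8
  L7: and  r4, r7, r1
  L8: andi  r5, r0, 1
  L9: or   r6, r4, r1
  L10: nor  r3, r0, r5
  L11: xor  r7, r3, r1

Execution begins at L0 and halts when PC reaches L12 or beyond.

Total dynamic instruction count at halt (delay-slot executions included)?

10

#0 slti  r6, r6, 13 ; 0/9/1/11/7/12/1/3
#1 and  r7, r6, r1 ; 0/9/1/11/7/12/1/1
#2 beq  r7, r6, L6 ; 0/9/1/11/7/12/1/1 ; →target
#3 xori  r7, r5, 8 ; 0/9/1/11/7/12/1/4
#6 bne  r3, r7, L8 ; 0/9/1/11/7/12/1/4 ; →target
#7 and  r4, r7, r1 ; 0/9/1/11/0/12/1/4
#8 andi  r5, r0, 1 ; 0/9/1/11/0/0/1/4
#9 or   r6, r4, r1 ; 0/9/1/11/0/0/9/4
#10 nor  r3, r0, r5 ; 0/9/1/65535/0/0/9/4
#11 xor  r7, r3, r1 ; 0/9/1/65535/0/0/9/65526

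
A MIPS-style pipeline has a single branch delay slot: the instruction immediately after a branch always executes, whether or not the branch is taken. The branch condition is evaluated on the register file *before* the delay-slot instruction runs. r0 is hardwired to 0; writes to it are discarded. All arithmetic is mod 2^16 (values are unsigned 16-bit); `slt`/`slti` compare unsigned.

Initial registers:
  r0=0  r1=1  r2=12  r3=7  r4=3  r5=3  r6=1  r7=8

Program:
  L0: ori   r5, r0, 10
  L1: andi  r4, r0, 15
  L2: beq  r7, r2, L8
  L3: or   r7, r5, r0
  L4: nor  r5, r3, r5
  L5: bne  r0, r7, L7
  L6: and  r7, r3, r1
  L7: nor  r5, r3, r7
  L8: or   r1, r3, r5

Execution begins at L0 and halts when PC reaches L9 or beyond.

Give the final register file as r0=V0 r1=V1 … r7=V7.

r0=0 r1=65535 r2=12 r3=7 r4=0 r5=65528 r6=1 r7=1

#0 ori   r5, r0, 10 ; 0/1/12/7/3/10/1/8
#1 andi  r4, r0, 15 ; 0/1/12/7/0/10/1/8
#2 beq  r7, r2, L8 ; 0/1/12/7/0/10/1/8 ; →fallthru
#3 or   r7, r5, r0 ; 0/1/12/7/0/10/1/10
#4 nor  r5, r3, r5 ; 0/1/12/7/0/65520/1/10
#5 bne  r0, r7, L7 ; 0/1/12/7/0/65520/1/10 ; →target
#6 and  r7, r3, r1 ; 0/1/12/7/0/65520/1/1
#7 nor  r5, r3, r7 ; 0/1/12/7/0/65528/1/1
#8 or   r1, r3, r5 ; 0/65535/12/7/0/65528/1/1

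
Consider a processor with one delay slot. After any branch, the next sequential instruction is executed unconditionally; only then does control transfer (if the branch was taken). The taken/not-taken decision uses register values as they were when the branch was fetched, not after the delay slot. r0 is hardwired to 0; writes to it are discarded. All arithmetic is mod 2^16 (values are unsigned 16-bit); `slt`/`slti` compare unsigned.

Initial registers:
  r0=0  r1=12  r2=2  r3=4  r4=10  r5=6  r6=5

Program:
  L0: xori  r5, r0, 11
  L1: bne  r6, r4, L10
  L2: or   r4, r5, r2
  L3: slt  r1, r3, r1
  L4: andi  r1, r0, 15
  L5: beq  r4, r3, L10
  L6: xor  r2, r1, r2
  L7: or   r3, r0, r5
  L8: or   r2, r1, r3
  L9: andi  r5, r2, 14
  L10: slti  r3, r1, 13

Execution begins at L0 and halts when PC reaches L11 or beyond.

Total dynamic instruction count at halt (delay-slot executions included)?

[0] xori  r5, r0, 11  →  {r0:0, r1:12, r2:2, r3:4, r4:10, r5:11, r6:5}
[1] bne  r6, r4, L10  →  {r0:0, r1:12, r2:2, r3:4, r4:10, r5:11, r6:5}  ⟨branch taken⟩
[2] or   r4, r5, r2  →  {r0:0, r1:12, r2:2, r3:4, r4:11, r5:11, r6:5}
[10] slti  r3, r1, 13  →  {r0:0, r1:12, r2:2, r3:1, r4:11, r5:11, r6:5}

4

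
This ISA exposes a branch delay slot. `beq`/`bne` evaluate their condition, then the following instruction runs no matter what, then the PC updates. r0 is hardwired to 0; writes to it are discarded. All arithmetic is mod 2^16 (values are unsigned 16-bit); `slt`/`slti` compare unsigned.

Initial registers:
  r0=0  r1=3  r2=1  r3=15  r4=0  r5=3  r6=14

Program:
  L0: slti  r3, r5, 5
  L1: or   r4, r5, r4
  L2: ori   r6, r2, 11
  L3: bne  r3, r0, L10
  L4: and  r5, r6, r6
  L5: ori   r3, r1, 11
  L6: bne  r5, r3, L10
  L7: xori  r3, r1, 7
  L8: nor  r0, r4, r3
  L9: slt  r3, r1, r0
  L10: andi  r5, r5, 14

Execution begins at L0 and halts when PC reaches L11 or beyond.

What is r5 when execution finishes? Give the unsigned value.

  step pc=0: slti  r3, r5, 5  regs=(0,3,1,1,0,3,14)
  step pc=1: or   r4, r5, r4  regs=(0,3,1,1,3,3,14)
  step pc=2: ori   r6, r2, 11  regs=(0,3,1,1,3,3,11)
  step pc=3: bne  r3, r0, L10  cond=T  regs=(0,3,1,1,3,3,11)
  step pc=4: and  r5, r6, r6  regs=(0,3,1,1,3,11,11)
  step pc=10: andi  r5, r5, 14  regs=(0,3,1,1,3,10,11)

10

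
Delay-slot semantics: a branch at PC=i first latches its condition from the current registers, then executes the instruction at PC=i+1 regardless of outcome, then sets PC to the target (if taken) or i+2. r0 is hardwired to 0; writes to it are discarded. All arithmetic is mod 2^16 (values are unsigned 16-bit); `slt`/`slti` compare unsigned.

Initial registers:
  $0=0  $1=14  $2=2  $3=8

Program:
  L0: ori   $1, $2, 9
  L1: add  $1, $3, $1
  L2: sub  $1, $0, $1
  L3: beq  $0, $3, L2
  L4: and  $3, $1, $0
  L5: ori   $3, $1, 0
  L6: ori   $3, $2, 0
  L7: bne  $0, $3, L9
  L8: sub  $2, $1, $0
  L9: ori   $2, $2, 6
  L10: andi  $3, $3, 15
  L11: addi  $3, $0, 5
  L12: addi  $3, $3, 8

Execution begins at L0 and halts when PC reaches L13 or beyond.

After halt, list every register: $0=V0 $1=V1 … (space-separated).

$0=0 $1=65517 $2=65519 $3=13

[0] ori   $1, $2, 9  →  {$0:0, $1:11, $2:2, $3:8}
[1] add  $1, $3, $1  →  {$0:0, $1:19, $2:2, $3:8}
[2] sub  $1, $0, $1  →  {$0:0, $1:65517, $2:2, $3:8}
[3] beq  $0, $3, L2  →  {$0:0, $1:65517, $2:2, $3:8}  ⟨branch fallthrough⟩
[4] and  $3, $1, $0  →  {$0:0, $1:65517, $2:2, $3:0}
[5] ori   $3, $1, 0  →  {$0:0, $1:65517, $2:2, $3:65517}
[6] ori   $3, $2, 0  →  {$0:0, $1:65517, $2:2, $3:2}
[7] bne  $0, $3, L9  →  {$0:0, $1:65517, $2:2, $3:2}  ⟨branch taken⟩
[8] sub  $2, $1, $0  →  {$0:0, $1:65517, $2:65517, $3:2}
[9] ori   $2, $2, 6  →  {$0:0, $1:65517, $2:65519, $3:2}
[10] andi  $3, $3, 15  →  {$0:0, $1:65517, $2:65519, $3:2}
[11] addi  $3, $0, 5  →  {$0:0, $1:65517, $2:65519, $3:5}
[12] addi  $3, $3, 8  →  {$0:0, $1:65517, $2:65519, $3:13}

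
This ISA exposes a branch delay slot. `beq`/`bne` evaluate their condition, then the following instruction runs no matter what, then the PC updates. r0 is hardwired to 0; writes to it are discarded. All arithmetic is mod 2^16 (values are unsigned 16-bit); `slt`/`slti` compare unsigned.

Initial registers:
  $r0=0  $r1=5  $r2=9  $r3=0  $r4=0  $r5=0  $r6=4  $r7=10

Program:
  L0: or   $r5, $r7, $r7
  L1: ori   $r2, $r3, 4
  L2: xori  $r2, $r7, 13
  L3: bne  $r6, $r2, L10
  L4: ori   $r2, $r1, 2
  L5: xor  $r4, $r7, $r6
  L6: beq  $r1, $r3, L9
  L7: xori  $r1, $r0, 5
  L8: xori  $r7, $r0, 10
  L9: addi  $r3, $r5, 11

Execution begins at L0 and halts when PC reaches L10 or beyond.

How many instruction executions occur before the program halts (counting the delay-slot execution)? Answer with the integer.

[0] or   $r5, $r7, $r7  →  {$r0:0, $r1:5, $r2:9, $r3:0, $r4:0, $r5:10, $r6:4, $r7:10}
[1] ori   $r2, $r3, 4  →  {$r0:0, $r1:5, $r2:4, $r3:0, $r4:0, $r5:10, $r6:4, $r7:10}
[2] xori  $r2, $r7, 13  →  {$r0:0, $r1:5, $r2:7, $r3:0, $r4:0, $r5:10, $r6:4, $r7:10}
[3] bne  $r6, $r2, L10  →  {$r0:0, $r1:5, $r2:7, $r3:0, $r4:0, $r5:10, $r6:4, $r7:10}  ⟨branch taken⟩
[4] ori   $r2, $r1, 2  →  {$r0:0, $r1:5, $r2:7, $r3:0, $r4:0, $r5:10, $r6:4, $r7:10}

5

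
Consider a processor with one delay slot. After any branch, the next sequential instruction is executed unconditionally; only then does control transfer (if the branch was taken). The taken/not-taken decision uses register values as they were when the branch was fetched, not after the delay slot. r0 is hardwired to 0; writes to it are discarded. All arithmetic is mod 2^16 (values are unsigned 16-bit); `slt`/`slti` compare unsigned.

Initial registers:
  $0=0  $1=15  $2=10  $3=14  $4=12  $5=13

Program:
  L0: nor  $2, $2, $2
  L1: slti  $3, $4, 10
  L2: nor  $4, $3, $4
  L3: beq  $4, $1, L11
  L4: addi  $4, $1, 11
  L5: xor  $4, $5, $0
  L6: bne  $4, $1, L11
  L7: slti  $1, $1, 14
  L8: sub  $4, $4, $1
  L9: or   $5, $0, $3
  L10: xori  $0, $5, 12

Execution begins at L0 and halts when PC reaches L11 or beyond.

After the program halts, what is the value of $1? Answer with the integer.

  step pc=0: nor  $2, $2, $2  regs=(0,15,65525,14,12,13)
  step pc=1: slti  $3, $4, 10  regs=(0,15,65525,0,12,13)
  step pc=2: nor  $4, $3, $4  regs=(0,15,65525,0,65523,13)
  step pc=3: beq  $4, $1, L11  cond=F  regs=(0,15,65525,0,65523,13)
  step pc=4: addi  $4, $1, 11  regs=(0,15,65525,0,26,13)
  step pc=5: xor  $4, $5, $0  regs=(0,15,65525,0,13,13)
  step pc=6: bne  $4, $1, L11  cond=T  regs=(0,15,65525,0,13,13)
  step pc=7: slti  $1, $1, 14  regs=(0,0,65525,0,13,13)

0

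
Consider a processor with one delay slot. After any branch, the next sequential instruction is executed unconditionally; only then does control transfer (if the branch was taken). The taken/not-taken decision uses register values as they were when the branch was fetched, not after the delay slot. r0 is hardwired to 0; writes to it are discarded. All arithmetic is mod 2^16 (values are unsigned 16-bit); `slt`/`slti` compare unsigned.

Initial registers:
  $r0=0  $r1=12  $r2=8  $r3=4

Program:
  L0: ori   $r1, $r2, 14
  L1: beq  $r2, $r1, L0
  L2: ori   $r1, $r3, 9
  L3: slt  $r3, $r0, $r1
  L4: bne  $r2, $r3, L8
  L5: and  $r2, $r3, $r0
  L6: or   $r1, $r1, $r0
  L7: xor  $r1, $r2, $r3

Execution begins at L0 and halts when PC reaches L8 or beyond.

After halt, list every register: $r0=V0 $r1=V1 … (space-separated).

#0 ori   $r1, $r2, 14 ; 0/14/8/4
#1 beq  $r2, $r1, L0 ; 0/14/8/4 ; →fallthru
#2 ori   $r1, $r3, 9 ; 0/13/8/4
#3 slt  $r3, $r0, $r1 ; 0/13/8/1
#4 bne  $r2, $r3, L8 ; 0/13/8/1 ; →target
#5 and  $r2, $r3, $r0 ; 0/13/0/1

$r0=0 $r1=13 $r2=0 $r3=1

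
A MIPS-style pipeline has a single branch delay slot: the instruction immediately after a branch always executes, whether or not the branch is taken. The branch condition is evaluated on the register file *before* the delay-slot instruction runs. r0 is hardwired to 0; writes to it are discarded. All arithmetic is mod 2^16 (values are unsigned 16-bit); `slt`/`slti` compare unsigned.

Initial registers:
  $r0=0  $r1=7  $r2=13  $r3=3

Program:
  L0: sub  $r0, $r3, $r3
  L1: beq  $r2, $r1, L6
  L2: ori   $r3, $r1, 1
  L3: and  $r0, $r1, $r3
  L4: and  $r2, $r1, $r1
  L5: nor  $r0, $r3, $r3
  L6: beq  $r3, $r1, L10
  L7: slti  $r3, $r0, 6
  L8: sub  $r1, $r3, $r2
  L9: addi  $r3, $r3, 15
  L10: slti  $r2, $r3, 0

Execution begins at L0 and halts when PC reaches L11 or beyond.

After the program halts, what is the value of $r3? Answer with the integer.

1

PC=0  sub  $r0, $r3, $r3     | $r0=0 $r1=7 $r2=13 $r3=3
PC=1  beq  $r2, $r1, L6      | $r0=0 $r1=7 $r2=13 $r3=3  [not taken]
PC=2  ori   $r3, $r1, 1      | $r0=0 $r1=7 $r2=13 $r3=7
PC=3  and  $r0, $r1, $r3     | $r0=0 $r1=7 $r2=13 $r3=7
PC=4  and  $r2, $r1, $r1     | $r0=0 $r1=7 $r2=7 $r3=7
PC=5  nor  $r0, $r3, $r3     | $r0=0 $r1=7 $r2=7 $r3=7
PC=6  beq  $r3, $r1, L10     | $r0=0 $r1=7 $r2=7 $r3=7  [TAKEN]
PC=7  slti  $r3, $r0, 6      | $r0=0 $r1=7 $r2=7 $r3=1
PC=10 slti  $r2, $r3, 0      | $r0=0 $r1=7 $r2=0 $r3=1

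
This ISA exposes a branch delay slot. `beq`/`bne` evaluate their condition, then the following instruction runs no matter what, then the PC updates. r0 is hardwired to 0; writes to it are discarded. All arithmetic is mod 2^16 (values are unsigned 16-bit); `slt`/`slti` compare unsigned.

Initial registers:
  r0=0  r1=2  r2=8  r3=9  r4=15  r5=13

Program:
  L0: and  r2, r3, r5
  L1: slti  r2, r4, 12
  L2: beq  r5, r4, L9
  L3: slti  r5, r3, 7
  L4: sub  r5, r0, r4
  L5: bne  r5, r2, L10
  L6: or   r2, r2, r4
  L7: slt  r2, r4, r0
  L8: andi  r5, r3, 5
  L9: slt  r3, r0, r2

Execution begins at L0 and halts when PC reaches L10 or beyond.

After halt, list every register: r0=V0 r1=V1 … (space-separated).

PC=0  and  r2, r3, r5        | r0=0 r1=2 r2=9 r3=9 r4=15 r5=13
PC=1  slti  r2, r4, 12       | r0=0 r1=2 r2=0 r3=9 r4=15 r5=13
PC=2  beq  r5, r4, L9        | r0=0 r1=2 r2=0 r3=9 r4=15 r5=13  [not taken]
PC=3  slti  r5, r3, 7        | r0=0 r1=2 r2=0 r3=9 r4=15 r5=0
PC=4  sub  r5, r0, r4        | r0=0 r1=2 r2=0 r3=9 r4=15 r5=65521
PC=5  bne  r5, r2, L10       | r0=0 r1=2 r2=0 r3=9 r4=15 r5=65521  [TAKEN]
PC=6  or   r2, r2, r4        | r0=0 r1=2 r2=15 r3=9 r4=15 r5=65521

r0=0 r1=2 r2=15 r3=9 r4=15 r5=65521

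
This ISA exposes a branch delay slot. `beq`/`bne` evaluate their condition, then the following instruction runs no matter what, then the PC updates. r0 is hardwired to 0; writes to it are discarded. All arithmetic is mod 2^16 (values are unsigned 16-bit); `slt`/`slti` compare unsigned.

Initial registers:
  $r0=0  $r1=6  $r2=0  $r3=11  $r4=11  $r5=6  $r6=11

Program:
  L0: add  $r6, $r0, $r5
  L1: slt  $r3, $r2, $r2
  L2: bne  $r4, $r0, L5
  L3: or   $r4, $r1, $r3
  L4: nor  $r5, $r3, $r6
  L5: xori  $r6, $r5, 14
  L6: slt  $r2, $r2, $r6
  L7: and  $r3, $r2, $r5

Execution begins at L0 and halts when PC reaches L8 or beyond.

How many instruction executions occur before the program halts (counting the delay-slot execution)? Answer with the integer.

7

[0] add  $r6, $r0, $r5  →  {$r0:0, $r1:6, $r2:0, $r3:11, $r4:11, $r5:6, $r6:6}
[1] slt  $r3, $r2, $r2  →  {$r0:0, $r1:6, $r2:0, $r3:0, $r4:11, $r5:6, $r6:6}
[2] bne  $r4, $r0, L5  →  {$r0:0, $r1:6, $r2:0, $r3:0, $r4:11, $r5:6, $r6:6}  ⟨branch taken⟩
[3] or   $r4, $r1, $r3  →  {$r0:0, $r1:6, $r2:0, $r3:0, $r4:6, $r5:6, $r6:6}
[5] xori  $r6, $r5, 14  →  {$r0:0, $r1:6, $r2:0, $r3:0, $r4:6, $r5:6, $r6:8}
[6] slt  $r2, $r2, $r6  →  {$r0:0, $r1:6, $r2:1, $r3:0, $r4:6, $r5:6, $r6:8}
[7] and  $r3, $r2, $r5  →  {$r0:0, $r1:6, $r2:1, $r3:0, $r4:6, $r5:6, $r6:8}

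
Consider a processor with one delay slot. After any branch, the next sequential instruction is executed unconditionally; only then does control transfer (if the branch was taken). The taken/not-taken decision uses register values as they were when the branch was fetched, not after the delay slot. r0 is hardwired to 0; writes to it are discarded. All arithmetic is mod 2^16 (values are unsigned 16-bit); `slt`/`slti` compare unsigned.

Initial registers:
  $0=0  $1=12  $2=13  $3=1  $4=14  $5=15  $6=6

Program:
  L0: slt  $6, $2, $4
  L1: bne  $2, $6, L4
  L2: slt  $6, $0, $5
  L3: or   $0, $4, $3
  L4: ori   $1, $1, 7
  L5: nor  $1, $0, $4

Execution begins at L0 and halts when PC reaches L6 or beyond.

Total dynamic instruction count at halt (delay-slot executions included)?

5

  step pc=0: slt  $6, $2, $4  regs=(0,12,13,1,14,15,1)
  step pc=1: bne  $2, $6, L4  cond=T  regs=(0,12,13,1,14,15,1)
  step pc=2: slt  $6, $0, $5  regs=(0,12,13,1,14,15,1)
  step pc=4: ori   $1, $1, 7  regs=(0,15,13,1,14,15,1)
  step pc=5: nor  $1, $0, $4  regs=(0,65521,13,1,14,15,1)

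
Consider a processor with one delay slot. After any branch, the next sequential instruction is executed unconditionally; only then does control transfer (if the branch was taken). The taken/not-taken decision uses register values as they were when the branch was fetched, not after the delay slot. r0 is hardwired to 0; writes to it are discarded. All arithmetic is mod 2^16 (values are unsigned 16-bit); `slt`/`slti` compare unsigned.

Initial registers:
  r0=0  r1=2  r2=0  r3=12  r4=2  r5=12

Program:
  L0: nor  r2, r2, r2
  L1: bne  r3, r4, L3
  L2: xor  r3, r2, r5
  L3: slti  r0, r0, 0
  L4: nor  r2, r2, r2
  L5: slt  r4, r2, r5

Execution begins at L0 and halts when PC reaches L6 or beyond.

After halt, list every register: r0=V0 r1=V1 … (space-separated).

r0=0 r1=2 r2=0 r3=65523 r4=1 r5=12

  step pc=0: nor  r2, r2, r2  regs=(0,2,65535,12,2,12)
  step pc=1: bne  r3, r4, L3  cond=T  regs=(0,2,65535,12,2,12)
  step pc=2: xor  r3, r2, r5  regs=(0,2,65535,65523,2,12)
  step pc=3: slti  r0, r0, 0  regs=(0,2,65535,65523,2,12)
  step pc=4: nor  r2, r2, r2  regs=(0,2,0,65523,2,12)
  step pc=5: slt  r4, r2, r5  regs=(0,2,0,65523,1,12)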